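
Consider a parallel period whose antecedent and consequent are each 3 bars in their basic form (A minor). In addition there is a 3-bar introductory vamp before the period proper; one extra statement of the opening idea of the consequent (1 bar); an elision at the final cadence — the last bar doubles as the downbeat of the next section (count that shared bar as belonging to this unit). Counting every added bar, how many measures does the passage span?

Basic parallel period: 3 + 3 = 6 bars.
6 (basic form) + 3 (introduction) + 1 (extra statement) = 10.
The elision shares a bar with the next section but does not change this unit's count.

10 measures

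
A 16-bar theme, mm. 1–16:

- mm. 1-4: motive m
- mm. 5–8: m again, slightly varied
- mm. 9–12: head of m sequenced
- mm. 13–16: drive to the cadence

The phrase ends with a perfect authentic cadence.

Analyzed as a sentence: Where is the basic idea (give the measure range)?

measures 1–4

The presentation of a sentence is the basic idea (bars 1-4) plus its repetition (measures 5–8); the basic idea is therefore bars 1-4.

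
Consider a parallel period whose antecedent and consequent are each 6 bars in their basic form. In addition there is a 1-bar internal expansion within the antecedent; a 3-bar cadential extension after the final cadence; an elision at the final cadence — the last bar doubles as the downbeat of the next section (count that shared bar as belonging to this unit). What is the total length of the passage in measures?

Basic parallel period: 6 + 6 = 12 bars.
12 (basic form) + 1 (internal expansion) + 3 (cadential extension) = 16.
The elision shares a bar with the next section but does not change this unit's count.

16 measures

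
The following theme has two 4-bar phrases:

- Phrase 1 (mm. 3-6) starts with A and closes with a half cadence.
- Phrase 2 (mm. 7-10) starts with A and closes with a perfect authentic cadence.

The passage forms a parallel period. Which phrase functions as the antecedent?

The phrase ending with the weaker cadence (half cadence) is the antecedent; the one ending more conclusively (perfect authentic cadence) is the consequent. The antecedent is phrase 1.

phrase 1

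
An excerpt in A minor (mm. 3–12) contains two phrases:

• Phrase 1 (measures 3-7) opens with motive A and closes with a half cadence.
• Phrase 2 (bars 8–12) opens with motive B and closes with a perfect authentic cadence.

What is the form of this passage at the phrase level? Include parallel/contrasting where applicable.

contrasting period

Phrase 1 ends with a half cadence (weaker) and phrase 2 with a perfect authentic cadence (stronger): antecedent + consequent = a period.
The two phrases open with different material (A / B), so the period is contrasting.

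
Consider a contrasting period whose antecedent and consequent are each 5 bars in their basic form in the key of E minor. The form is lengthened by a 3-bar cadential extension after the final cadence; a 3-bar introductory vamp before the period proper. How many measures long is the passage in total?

16 measures

Basic contrasting period: 5 + 5 = 10 bars.
10 (basic form) + 3 (cadential extension) + 3 (introduction) = 16.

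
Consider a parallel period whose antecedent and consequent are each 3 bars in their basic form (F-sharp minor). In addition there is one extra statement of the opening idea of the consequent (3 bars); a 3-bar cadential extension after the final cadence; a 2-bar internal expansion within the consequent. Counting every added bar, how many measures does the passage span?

Basic parallel period: 3 + 3 = 6 bars.
6 (basic form) + 3 (extra statement) + 3 (cadential extension) + 2 (internal expansion) = 14.

14 measures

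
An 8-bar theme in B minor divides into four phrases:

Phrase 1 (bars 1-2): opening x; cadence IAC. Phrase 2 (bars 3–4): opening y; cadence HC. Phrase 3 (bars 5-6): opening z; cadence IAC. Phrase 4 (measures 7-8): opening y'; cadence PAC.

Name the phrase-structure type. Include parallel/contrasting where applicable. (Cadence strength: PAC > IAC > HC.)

contrasting double period

Four phrases in two halves: the first half (mm. 1–4) ends with a half cadence, the second (bars 5–8) with a perfect authentic cadence — a large antecedent–consequent pair, i.e. a double period.
Phrase 3 begins with different material from phrase 1, making it contrasting.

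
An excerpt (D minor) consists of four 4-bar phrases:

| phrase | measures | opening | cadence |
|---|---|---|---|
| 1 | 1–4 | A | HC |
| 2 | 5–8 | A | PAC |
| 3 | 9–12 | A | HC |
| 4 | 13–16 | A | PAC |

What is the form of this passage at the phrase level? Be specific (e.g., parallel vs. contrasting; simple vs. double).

The cadence pattern HC–PAC–HC–PAC is weak–strong twice, and phrases 3–4 restate phrases 1–2: a period heard twice, not a double period (which would end weakly at phrase 2).

repeated period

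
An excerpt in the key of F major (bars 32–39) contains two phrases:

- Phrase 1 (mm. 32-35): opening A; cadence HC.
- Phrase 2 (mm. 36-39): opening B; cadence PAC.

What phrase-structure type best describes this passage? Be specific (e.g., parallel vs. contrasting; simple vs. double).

Phrase 1 ends with a half cadence (weaker) and phrase 2 with a perfect authentic cadence (stronger): antecedent + consequent = a period.
The two phrases open with different material (A / B), so the period is contrasting.

contrasting period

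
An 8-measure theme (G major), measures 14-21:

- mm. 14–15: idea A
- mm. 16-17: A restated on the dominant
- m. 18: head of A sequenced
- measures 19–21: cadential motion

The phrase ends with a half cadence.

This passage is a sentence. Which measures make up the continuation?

After the presentation (measures 14–17), the continuation covers the fragmentation through the cadence: mm. 18–21.

measures 18–21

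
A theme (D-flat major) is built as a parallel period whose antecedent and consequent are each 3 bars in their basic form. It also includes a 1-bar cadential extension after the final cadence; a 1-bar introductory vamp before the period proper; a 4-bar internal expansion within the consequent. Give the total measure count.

Basic parallel period: 3 + 3 = 6 bars.
6 (basic form) + 1 (cadential extension) + 1 (introduction) + 4 (internal expansion) = 12.

12 measures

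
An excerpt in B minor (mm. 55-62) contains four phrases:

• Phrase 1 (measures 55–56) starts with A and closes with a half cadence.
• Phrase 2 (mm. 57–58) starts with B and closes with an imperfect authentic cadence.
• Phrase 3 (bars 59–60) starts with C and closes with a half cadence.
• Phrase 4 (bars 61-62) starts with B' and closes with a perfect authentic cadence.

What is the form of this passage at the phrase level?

Four phrases in two halves: the first half (mm. 55–58) ends with an imperfect authentic cadence, the second (mm. 59–62) with a perfect authentic cadence — a large antecedent–consequent pair, i.e. a double period.
Phrase 3 begins with different material from phrase 1, making it contrasting.

contrasting double period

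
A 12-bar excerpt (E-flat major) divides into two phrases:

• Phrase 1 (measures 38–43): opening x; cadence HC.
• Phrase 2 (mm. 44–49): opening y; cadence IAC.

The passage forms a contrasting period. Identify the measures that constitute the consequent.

measures 44–49

The antecedent is the phrase ending with the weaker cadence (half cadence, phrase 1) and the consequent the one ending more conclusively (imperfect authentic cadence, phrase 2); the consequent is bars 44–49.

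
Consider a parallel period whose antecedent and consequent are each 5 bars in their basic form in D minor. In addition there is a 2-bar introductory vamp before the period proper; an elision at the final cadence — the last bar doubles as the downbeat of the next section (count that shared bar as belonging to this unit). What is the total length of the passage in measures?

12 measures

Basic parallel period: 5 + 5 = 10 bars.
10 (basic form) + 2 (introduction) = 12.
The elision shares a bar with the next section but does not change this unit's count.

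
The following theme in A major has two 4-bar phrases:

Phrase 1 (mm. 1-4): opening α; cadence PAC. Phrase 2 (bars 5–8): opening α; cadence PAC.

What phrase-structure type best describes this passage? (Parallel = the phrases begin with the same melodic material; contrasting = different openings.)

repeated phrase

Both phrases have the same opening (α) and the same cadence (perfect authentic cadence): the second is a restatement, not a consequent, so this is a repeated phrase rather than a period.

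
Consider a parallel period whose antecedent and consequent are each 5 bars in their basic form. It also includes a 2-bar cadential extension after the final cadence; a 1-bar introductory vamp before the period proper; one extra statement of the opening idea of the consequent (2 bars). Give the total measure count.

Basic parallel period: 5 + 5 = 10 bars.
10 (basic form) + 2 (cadential extension) + 1 (introduction) + 2 (extra statement) = 15.

15 measures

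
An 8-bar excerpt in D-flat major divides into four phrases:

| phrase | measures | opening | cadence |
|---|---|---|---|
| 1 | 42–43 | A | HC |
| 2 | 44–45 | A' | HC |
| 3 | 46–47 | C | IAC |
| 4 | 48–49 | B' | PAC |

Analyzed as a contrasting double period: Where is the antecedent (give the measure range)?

measures 42–45

In a double period the four phrases pair into a large antecedent (phrases 1–2, ending half cadence) and a large consequent (phrases 3–4, ending perfect authentic cadence). The antecedent spans bars 42–45.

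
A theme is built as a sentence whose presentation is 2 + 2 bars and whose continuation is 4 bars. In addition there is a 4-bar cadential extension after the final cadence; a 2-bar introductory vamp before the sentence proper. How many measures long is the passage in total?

14 measures

Basic sentence: 2 + 2 + 4 = 8 bars.
8 (basic form) + 4 (cadential extension) + 2 (introduction) = 14.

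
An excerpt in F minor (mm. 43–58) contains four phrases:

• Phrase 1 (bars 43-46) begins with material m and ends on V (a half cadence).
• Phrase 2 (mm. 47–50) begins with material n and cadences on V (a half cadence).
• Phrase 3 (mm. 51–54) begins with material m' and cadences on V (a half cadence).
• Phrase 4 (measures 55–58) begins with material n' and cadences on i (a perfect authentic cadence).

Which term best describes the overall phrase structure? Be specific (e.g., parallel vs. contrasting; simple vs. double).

Four phrases in two halves: the first half (mm. 43–50) ends with a half cadence, the second (mm. 51–58) with a perfect authentic cadence — a large antecedent–consequent pair, i.e. a double period.
Phrase 3 begins with the same material as phrase 1, making it parallel.

parallel double period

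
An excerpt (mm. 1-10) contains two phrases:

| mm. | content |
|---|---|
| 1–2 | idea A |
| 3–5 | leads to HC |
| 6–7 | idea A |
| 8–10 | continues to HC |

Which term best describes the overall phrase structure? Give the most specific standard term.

repeated phrase

Both phrases have the same opening (A) and the same cadence (half cadence): the second is a restatement, not a consequent, so this is a repeated phrase rather than a period.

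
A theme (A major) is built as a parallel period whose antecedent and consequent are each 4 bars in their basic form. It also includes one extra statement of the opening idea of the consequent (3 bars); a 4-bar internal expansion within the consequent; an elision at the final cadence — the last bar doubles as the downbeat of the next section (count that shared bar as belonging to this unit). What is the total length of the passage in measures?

15 measures

Basic parallel period: 4 + 4 = 8 bars.
8 (basic form) + 3 (extra statement) + 4 (internal expansion) = 15.
The elision shares a bar with the next section but does not change this unit's count.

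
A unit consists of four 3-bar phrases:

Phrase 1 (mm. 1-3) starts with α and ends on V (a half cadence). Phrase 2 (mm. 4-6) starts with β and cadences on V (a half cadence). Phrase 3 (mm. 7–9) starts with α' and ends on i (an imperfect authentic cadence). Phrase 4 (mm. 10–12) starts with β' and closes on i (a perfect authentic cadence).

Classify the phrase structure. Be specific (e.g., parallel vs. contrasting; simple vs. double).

Four phrases in two halves: the first half (measures 1–6) ends with a half cadence, the second (bars 7-12) with a perfect authentic cadence — a large antecedent–consequent pair, i.e. a double period.
Phrase 3 begins with the same material as phrase 1, making it parallel.

parallel double period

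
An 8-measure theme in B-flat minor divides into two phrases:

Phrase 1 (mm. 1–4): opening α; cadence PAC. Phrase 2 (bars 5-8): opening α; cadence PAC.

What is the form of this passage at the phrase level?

repeated phrase

Both phrases have the same opening (α) and the same cadence (perfect authentic cadence): the second is a restatement, not a consequent, so this is a repeated phrase rather than a period.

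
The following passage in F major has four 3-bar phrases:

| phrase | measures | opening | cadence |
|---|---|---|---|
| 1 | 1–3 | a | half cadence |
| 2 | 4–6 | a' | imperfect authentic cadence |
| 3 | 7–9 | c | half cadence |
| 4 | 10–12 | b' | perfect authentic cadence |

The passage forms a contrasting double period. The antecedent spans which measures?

measures 1–6

In a double period the four phrases pair into a large antecedent (phrases 1–2, ending imperfect authentic cadence) and a large consequent (phrases 3–4, ending perfect authentic cadence). The antecedent spans mm. 1–6.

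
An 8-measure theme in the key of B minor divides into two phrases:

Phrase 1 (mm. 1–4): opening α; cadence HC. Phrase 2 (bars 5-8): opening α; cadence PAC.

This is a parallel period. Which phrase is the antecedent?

phrase 1

The phrase ending with the weaker cadence (half cadence) is the antecedent; the one ending more conclusively (perfect authentic cadence) is the consequent. The antecedent is phrase 1.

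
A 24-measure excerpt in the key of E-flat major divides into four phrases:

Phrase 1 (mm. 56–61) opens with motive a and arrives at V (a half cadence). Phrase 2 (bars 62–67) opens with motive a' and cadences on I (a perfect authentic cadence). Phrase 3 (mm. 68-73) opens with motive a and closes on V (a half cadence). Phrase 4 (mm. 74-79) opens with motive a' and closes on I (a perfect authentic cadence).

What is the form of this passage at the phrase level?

repeated period

The cadence pattern HC–PAC–HC–PAC is weak–strong twice, and phrases 3–4 restate phrases 1–2: a period heard twice, not a double period (which would end weakly at phrase 2).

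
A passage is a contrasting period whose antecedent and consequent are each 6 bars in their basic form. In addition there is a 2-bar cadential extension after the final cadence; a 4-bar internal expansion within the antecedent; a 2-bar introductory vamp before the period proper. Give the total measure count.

Basic contrasting period: 6 + 6 = 12 bars.
12 (basic form) + 2 (cadential extension) + 4 (internal expansion) + 2 (introduction) = 20.

20 measures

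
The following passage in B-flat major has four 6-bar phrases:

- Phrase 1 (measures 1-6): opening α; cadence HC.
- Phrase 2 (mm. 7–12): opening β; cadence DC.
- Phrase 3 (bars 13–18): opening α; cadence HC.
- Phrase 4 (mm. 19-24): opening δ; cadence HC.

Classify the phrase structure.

Phrase 4 ends with a half cadence, no stronger than phrase 2's deceptive cadence, so the four phrases do not form a double period; nor do phrases 3–4 duplicate 1–2, so it is not a repeated period. With no phrase reaching a conclusive cadence, the passage is a phrase group.

phrase group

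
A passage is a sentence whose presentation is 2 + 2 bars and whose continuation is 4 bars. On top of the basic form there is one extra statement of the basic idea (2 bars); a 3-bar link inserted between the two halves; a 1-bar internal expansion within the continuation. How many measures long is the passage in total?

14 measures

Basic sentence: 2 + 2 + 4 = 8 bars.
8 (basic form) + 2 (extra statement) + 3 (link) + 1 (internal expansion) = 14.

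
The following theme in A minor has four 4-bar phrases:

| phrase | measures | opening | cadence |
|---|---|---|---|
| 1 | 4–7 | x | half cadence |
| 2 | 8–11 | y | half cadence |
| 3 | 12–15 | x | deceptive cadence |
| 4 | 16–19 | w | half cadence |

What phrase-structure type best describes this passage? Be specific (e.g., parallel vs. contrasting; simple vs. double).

Phrase 4 ends with a half cadence, no stronger than phrase 2's half cadence, so the four phrases do not form a double period; nor do phrases 3–4 duplicate 1–2, so it is not a repeated period. With no phrase reaching a conclusive cadence, the passage is a phrase group.

phrase group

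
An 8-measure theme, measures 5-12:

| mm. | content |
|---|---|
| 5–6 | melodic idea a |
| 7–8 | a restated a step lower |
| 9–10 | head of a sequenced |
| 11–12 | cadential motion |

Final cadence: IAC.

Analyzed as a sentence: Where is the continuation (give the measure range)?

measures 9–12

After the presentation (measures 5–8), the continuation covers the fragmentation through the cadence: measures 9–12.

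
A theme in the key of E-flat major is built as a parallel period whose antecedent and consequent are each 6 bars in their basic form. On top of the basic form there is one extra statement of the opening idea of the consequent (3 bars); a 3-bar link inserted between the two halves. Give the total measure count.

18 measures

Basic parallel period: 6 + 6 = 12 bars.
12 (basic form) + 3 (extra statement) + 3 (link) = 18.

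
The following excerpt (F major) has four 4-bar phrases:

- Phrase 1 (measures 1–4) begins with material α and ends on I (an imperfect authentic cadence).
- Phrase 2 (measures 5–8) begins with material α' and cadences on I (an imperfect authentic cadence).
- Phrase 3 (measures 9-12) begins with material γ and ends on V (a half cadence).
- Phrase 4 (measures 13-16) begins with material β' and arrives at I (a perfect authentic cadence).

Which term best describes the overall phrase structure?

Four phrases in two halves: the first half (mm. 1–8) ends with an imperfect authentic cadence, the second (measures 9–16) with a perfect authentic cadence — a large antecedent–consequent pair, i.e. a double period.
Phrase 3 begins with different material from phrase 1, making it contrasting.

contrasting double period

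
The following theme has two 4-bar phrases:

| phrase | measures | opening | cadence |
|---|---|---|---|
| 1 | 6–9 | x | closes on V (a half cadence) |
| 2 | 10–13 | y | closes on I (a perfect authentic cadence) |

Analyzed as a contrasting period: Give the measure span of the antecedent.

measures 6–9

The antecedent is the phrase ending with the weaker cadence (half cadence, phrase 1) and the consequent the one ending more conclusively (perfect authentic cadence, phrase 2); the antecedent is mm. 6-9.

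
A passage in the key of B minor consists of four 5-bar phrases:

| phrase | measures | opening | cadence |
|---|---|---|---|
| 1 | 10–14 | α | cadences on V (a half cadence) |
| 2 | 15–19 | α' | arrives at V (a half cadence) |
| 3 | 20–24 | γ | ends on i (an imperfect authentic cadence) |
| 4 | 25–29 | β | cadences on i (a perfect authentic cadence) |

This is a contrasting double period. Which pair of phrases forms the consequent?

In a double period the first pair of phrases (ending half cadence) is the large antecedent and the second pair (ending perfect authentic cadence) is the large consequent; the consequent is phrases 3 and 4.

phrases 3 and 4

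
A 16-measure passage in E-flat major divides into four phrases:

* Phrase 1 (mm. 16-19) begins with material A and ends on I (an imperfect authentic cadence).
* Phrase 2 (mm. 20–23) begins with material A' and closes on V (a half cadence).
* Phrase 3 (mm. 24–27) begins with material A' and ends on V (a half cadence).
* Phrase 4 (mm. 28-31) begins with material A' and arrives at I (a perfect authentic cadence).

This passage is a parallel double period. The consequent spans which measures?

measures 24–31

In a double period the four phrases pair into a large antecedent (phrases 1–2, ending half cadence) and a large consequent (phrases 3–4, ending perfect authentic cadence). The consequent spans mm. 24-31.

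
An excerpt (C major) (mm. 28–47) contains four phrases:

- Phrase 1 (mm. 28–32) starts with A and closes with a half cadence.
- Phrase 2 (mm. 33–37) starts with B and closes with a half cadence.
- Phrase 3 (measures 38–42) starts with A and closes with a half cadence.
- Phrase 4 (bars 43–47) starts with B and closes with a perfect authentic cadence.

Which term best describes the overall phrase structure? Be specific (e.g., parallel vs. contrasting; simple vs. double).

parallel double period

Four phrases in two halves: the first half (measures 28–37) ends with a half cadence, the second (mm. 38-47) with a perfect authentic cadence — a large antecedent–consequent pair, i.e. a double period.
Phrase 3 begins with the same material as phrase 1, making it parallel.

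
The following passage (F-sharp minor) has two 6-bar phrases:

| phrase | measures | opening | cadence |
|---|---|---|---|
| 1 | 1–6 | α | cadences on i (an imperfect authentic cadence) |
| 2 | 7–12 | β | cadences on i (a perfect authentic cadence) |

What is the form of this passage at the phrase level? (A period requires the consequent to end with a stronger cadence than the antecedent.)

Phrase 1 ends with an imperfect authentic cadence (weaker) and phrase 2 with a perfect authentic cadence (stronger): antecedent + consequent = a period.
The two phrases open with different material (α / β), so the period is contrasting.

contrasting period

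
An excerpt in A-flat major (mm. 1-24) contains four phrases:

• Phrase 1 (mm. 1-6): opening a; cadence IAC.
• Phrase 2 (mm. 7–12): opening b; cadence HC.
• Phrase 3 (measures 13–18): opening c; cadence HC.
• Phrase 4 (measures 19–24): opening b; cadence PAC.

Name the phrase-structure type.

contrasting double period

Four phrases in two halves: the first half (measures 1-12) ends with a half cadence, the second (mm. 13–24) with a perfect authentic cadence — a large antecedent–consequent pair, i.e. a double period.
Phrase 3 begins with different material from phrase 1, making it contrasting.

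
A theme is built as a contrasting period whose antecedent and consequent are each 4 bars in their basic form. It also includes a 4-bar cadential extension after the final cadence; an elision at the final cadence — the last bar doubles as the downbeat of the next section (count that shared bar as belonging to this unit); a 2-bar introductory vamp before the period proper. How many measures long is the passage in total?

Basic contrasting period: 4 + 4 = 8 bars.
8 (basic form) + 4 (cadential extension) + 2 (introduction) = 14.
The elision shares a bar with the next section but does not change this unit's count.

14 measures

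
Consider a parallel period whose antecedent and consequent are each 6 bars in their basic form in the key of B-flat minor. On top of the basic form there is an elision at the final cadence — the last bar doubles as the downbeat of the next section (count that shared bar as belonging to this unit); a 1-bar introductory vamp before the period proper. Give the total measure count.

13 measures

Basic parallel period: 6 + 6 = 12 bars.
12 (basic form) + 1 (introduction) = 13.
The elision shares a bar with the next section but does not change this unit's count.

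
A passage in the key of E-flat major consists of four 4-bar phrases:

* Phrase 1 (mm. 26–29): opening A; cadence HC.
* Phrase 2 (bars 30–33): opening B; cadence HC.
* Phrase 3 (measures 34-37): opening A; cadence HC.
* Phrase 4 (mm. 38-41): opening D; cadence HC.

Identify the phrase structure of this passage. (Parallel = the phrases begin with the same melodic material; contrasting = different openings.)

phrase group

Phrase 4 ends with a half cadence, no stronger than phrase 2's half cadence, so the four phrases do not form a double period; nor do phrases 3–4 duplicate 1–2, so it is not a repeated period. With no phrase reaching a conclusive cadence, the passage is a phrase group.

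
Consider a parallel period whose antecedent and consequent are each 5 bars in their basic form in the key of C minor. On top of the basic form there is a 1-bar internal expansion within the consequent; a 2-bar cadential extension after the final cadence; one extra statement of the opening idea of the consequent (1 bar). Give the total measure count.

14 measures

Basic parallel period: 5 + 5 = 10 bars.
10 (basic form) + 1 (internal expansion) + 2 (cadential extension) + 1 (extra statement) = 14.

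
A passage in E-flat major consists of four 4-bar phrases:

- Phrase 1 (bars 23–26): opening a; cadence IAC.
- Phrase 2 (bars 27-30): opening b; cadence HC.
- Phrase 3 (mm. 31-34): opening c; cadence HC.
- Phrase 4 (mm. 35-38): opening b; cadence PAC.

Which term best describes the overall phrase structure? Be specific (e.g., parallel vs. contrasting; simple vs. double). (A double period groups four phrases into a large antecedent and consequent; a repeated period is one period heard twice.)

contrasting double period

Four phrases in two halves: the first half (mm. 23–30) ends with a half cadence, the second (measures 31–38) with a perfect authentic cadence — a large antecedent–consequent pair, i.e. a double period.
Phrase 3 begins with different material from phrase 1, making it contrasting.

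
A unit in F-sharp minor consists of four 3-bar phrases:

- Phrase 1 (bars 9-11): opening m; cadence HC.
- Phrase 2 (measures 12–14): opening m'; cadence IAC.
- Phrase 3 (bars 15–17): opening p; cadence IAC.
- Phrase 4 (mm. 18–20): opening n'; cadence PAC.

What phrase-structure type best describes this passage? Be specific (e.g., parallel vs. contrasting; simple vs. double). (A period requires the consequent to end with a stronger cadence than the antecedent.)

contrasting double period

Four phrases in two halves: the first half (mm. 9–14) ends with an imperfect authentic cadence, the second (bars 15–20) with a perfect authentic cadence — a large antecedent–consequent pair, i.e. a double period.
Phrase 3 begins with different material from phrase 1, making it contrasting.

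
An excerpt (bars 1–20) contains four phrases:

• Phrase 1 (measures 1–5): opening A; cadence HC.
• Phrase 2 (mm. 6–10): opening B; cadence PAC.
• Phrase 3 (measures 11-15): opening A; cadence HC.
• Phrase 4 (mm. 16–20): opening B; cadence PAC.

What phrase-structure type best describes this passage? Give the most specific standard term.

The cadence pattern HC–PAC–HC–PAC is weak–strong twice, and phrases 3–4 restate phrases 1–2: a period heard twice, not a double period (which would end weakly at phrase 2).

repeated period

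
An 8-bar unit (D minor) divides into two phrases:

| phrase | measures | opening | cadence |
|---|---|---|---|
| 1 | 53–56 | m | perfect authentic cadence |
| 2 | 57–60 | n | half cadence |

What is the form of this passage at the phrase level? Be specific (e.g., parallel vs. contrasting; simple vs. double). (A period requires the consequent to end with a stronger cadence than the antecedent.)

phrase group

The second phrase closes with a half cadence, which is not stronger than the first phrase's perfect authentic cadence; without a weak→strong cadential pair there is no antecedent–consequent relationship, so this is a phrase group rather than a period.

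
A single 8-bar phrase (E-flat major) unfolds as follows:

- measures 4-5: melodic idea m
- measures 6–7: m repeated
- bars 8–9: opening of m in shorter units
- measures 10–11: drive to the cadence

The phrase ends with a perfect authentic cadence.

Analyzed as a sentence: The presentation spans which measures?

measures 4–7

The presentation of a sentence is the basic idea (mm. 4–5) plus its repetition (mm. 6-7); the presentation is therefore mm. 4-7.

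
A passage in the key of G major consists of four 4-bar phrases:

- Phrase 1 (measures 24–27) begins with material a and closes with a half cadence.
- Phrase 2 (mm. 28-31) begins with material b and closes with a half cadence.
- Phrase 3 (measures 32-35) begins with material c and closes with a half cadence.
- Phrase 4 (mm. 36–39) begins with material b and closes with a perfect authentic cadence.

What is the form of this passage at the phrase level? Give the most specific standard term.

Four phrases in two halves: the first half (bars 24–31) ends with a half cadence, the second (mm. 32-39) with a perfect authentic cadence — a large antecedent–consequent pair, i.e. a double period.
Phrase 3 begins with different material from phrase 1, making it contrasting.

contrasting double period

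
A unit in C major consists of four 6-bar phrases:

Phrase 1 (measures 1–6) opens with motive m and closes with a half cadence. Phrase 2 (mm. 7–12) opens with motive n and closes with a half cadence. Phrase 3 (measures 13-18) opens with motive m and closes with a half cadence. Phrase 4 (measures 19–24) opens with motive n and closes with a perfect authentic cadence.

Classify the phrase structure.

Four phrases in two halves: the first half (mm. 1–12) ends with a half cadence, the second (mm. 13–24) with a perfect authentic cadence — a large antecedent–consequent pair, i.e. a double period.
Phrase 3 begins with the same material as phrase 1, making it parallel.

parallel double period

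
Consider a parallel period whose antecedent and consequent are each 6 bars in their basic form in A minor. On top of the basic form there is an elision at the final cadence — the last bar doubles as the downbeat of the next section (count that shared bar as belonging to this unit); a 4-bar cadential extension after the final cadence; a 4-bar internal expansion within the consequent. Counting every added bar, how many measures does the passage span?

20 measures

Basic parallel period: 6 + 6 = 12 bars.
12 (basic form) + 4 (cadential extension) + 4 (internal expansion) = 20.
The elision shares a bar with the next section but does not change this unit's count.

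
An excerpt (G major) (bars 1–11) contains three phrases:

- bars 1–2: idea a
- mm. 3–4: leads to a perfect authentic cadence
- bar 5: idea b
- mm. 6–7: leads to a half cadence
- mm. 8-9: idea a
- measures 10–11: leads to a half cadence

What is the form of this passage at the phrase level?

phrase group

The final phrase closes with a half cadence, which is not stronger than the preceding half cadence; the 3 phrases lack an overall antecedent–consequent design and so form a phrase group.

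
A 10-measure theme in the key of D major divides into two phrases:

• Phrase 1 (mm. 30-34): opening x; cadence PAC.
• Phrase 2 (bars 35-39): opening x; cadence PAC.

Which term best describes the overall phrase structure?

Both phrases have the same opening (x) and the same cadence (perfect authentic cadence): the second is a restatement, not a consequent, so this is a repeated phrase rather than a period.

repeated phrase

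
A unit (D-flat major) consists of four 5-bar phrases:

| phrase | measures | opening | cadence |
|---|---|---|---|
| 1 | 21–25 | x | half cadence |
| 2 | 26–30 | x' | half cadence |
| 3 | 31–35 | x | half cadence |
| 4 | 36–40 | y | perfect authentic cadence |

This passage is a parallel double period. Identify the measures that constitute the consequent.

measures 31–40

In a double period the four phrases pair into a large antecedent (phrases 1–2, ending half cadence) and a large consequent (phrases 3–4, ending perfect authentic cadence). The consequent spans mm. 31–40.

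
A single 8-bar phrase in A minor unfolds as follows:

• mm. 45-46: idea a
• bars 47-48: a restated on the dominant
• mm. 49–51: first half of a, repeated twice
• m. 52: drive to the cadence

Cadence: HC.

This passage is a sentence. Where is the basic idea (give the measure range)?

The presentation of a sentence is the basic idea (bars 45–46) plus its repetition (measures 47–48); the basic idea is therefore measures 45–46.

measures 45–46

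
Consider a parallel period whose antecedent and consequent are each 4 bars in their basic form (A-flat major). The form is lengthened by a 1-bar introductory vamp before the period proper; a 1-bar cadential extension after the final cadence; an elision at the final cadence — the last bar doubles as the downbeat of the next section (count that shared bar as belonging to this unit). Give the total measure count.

Basic parallel period: 4 + 4 = 8 bars.
8 (basic form) + 1 (introduction) + 1 (cadential extension) = 10.
The elision shares a bar with the next section but does not change this unit's count.

10 measures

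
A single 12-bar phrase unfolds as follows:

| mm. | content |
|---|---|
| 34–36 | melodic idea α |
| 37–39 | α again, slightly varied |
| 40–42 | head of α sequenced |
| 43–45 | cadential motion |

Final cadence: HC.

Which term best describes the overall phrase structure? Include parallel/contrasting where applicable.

Basic idea (measures 34–36) + its repetition (mm. 37–39) form the presentation; fragmentation and cadence (mm. 40–45) form the continuation — the 12-bar whole is a sentence.

sentence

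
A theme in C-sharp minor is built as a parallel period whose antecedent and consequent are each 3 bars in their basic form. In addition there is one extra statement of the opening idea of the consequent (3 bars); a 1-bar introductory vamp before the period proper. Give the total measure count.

Basic parallel period: 3 + 3 = 6 bars.
6 (basic form) + 3 (extra statement) + 1 (introduction) = 10.

10 measures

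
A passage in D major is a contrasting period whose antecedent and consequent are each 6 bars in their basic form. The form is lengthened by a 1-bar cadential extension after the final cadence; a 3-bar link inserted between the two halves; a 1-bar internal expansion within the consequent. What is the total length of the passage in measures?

17 measures

Basic contrasting period: 6 + 6 = 12 bars.
12 (basic form) + 1 (cadential extension) + 3 (link) + 1 (internal expansion) = 17.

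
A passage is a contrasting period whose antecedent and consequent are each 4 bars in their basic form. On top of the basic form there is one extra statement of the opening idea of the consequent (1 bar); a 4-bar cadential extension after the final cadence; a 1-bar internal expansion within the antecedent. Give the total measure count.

Basic contrasting period: 4 + 4 = 8 bars.
8 (basic form) + 1 (extra statement) + 4 (cadential extension) + 1 (internal expansion) = 14.

14 measures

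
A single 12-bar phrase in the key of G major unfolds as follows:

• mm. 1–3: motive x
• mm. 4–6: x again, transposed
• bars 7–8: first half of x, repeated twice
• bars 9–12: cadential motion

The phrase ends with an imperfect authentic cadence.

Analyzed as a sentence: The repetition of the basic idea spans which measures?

The presentation of a sentence is the basic idea (measures 1–3) plus its repetition (mm. 4–6); the repetition of the basic idea is therefore mm. 4–6.

measures 4–6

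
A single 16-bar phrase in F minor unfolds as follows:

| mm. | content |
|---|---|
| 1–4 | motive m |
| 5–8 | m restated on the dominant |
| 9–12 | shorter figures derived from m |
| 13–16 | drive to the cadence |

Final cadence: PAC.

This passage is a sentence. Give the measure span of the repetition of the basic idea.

The presentation of a sentence is the basic idea (mm. 1–4) plus its repetition (measures 5–8); the repetition of the basic idea is therefore bars 5–8.

measures 5–8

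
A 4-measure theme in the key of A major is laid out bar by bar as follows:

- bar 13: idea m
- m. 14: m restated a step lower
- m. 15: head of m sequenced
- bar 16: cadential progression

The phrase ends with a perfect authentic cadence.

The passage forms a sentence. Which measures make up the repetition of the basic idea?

measures 14–14

The presentation of a sentence is the basic idea (m. 13) plus its repetition (measure 14); the repetition of the basic idea is therefore measure 14.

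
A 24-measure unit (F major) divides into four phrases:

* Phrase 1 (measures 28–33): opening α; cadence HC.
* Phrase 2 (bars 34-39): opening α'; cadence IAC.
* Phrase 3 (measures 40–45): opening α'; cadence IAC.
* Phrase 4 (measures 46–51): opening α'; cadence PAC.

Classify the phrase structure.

Four phrases in two halves: the first half (mm. 28–39) ends with an imperfect authentic cadence, the second (mm. 40–51) with a perfect authentic cadence — a large antecedent–consequent pair, i.e. a double period.
Phrase 3 begins with the same material as phrase 1, making it parallel.

parallel double period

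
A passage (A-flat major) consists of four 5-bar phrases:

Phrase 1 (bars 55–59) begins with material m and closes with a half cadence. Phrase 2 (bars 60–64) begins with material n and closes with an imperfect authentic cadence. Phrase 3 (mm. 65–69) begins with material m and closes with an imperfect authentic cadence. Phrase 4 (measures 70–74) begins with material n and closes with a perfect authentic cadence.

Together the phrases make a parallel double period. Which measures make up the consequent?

In a double period the first pair of phrases (ending imperfect authentic cadence) is the large antecedent and the second pair (ending perfect authentic cadence) is the large consequent; the consequent is measures 65–74.

measures 65–74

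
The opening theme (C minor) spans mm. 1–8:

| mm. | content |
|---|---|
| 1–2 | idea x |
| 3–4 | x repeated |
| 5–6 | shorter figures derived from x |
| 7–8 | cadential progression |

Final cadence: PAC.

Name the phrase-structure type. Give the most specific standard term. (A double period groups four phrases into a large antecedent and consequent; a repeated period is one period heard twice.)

sentence

Basic idea (bars 1–2) + its repetition (mm. 3-4) form the presentation; fragmentation and cadence (bars 5-8) form the continuation — the 8-bar whole is a sentence.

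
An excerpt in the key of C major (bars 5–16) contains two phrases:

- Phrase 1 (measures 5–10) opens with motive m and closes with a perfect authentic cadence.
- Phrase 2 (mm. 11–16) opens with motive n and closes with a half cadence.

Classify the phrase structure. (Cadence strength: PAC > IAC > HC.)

phrase group

The second phrase closes with a half cadence, which is not stronger than the first phrase's perfect authentic cadence; without a weak→strong cadential pair there is no antecedent–consequent relationship, so this is a phrase group rather than a period.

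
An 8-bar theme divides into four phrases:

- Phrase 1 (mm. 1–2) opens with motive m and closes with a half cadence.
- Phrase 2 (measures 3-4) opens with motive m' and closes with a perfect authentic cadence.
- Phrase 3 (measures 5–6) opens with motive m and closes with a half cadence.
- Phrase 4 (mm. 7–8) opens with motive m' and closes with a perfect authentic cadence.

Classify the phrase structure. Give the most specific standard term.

The cadence pattern HC–PAC–HC–PAC is weak–strong twice, and phrases 3–4 restate phrases 1–2: a period heard twice, not a double period (which would end weakly at phrase 2).

repeated period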